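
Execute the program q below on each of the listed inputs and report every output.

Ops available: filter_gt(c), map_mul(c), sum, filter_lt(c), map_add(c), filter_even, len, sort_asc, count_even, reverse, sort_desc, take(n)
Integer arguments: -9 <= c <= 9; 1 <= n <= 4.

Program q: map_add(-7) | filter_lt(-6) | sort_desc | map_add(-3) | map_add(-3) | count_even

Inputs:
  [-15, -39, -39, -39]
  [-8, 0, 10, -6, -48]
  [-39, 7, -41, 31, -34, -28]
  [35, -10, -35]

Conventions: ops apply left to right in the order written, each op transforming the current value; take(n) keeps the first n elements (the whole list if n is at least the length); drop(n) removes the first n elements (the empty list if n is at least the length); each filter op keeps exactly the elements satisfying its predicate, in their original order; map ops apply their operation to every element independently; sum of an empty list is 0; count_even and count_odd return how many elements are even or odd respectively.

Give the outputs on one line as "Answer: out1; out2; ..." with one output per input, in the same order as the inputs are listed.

4; 0; 2; 1

Execution, op by op:
  [-15, -39, -39, -39] -> [-22, -46, -46, -46] -> [-22, -46, -46, -46] -> [-22, -46, -46, -46] -> [-25, -49, -49, -49] -> [-28, -52, -52, -52] -> 4
  [-8, 0, 10, -6, -48] -> [-15, -7, 3, -13, -55] -> [-15, -7, -13, -55] -> [-7, -13, -15, -55] -> [-10, -16, -18, -58] -> [-13, -19, -21, -61] -> 0
  [-39, 7, -41, 31, -34, -28] -> [-46, 0, -48, 24, -41, -35] -> [-46, -48, -41, -35] -> [-35, -41, -46, -48] -> [-38, -44, -49, -51] -> [-41, -47, -52, -54] -> 2
  [35, -10, -35] -> [28, -17, -42] -> [-17, -42] -> [-17, -42] -> [-20, -45] -> [-23, -48] -> 1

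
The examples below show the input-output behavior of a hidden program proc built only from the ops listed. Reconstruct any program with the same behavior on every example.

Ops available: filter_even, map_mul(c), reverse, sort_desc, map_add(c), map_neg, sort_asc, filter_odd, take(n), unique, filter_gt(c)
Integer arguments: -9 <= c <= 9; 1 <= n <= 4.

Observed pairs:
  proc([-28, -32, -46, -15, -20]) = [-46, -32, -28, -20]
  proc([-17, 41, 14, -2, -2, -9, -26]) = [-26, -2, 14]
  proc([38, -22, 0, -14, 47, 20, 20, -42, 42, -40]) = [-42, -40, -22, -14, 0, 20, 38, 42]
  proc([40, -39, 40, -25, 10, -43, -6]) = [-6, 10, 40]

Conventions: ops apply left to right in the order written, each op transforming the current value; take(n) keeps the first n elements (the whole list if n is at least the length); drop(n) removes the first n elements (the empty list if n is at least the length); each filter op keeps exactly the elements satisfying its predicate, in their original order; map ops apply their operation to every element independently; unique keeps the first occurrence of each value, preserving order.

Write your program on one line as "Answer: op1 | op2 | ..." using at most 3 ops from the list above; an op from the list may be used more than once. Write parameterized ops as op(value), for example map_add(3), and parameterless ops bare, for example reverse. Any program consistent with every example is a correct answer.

unique | sort_asc | filter_even

Check, running the answer program on each example:
  [-28, -32, -46, -15, -20] -> [-28, -32, -46, -15, -20] -> [-46, -32, -28, -20, -15] -> [-46, -32, -28, -20]
  [-17, 41, 14, -2, -2, -9, -26] -> [-17, 41, 14, -2, -9, -26] -> [-26, -17, -9, -2, 14, 41] -> [-26, -2, 14]
  [38, -22, 0, -14, 47, 20, 20, -42, 42, -40] -> [38, -22, 0, -14, 47, 20, -42, 42, -40] -> [-42, -40, -22, -14, 0, 20, 38, 42, 47] -> [-42, -40, -22, -14, 0, 20, 38, 42]
  [40, -39, 40, -25, 10, -43, -6] -> [40, -39, -25, 10, -43, -6] -> [-43, -39, -25, -6, 10, 40] -> [-6, 10, 40]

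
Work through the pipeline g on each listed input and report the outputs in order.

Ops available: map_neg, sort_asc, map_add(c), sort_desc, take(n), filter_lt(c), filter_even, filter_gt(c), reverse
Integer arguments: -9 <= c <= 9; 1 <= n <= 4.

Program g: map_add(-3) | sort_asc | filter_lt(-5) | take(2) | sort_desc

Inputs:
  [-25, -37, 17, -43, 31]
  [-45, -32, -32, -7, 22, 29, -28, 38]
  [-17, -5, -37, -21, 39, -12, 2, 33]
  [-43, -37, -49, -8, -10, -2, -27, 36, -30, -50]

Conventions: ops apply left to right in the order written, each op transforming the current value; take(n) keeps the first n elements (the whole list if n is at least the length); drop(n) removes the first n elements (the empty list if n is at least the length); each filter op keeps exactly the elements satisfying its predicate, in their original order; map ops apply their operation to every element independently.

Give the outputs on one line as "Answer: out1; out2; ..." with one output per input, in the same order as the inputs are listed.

[-40, -46]; [-35, -48]; [-24, -40]; [-52, -53]

Execution, op by op:
  [-25, -37, 17, -43, 31] -> [-28, -40, 14, -46, 28] -> [-46, -40, -28, 14, 28] -> [-46, -40, -28] -> [-46, -40] -> [-40, -46]
  [-45, -32, -32, -7, 22, 29, -28, 38] -> [-48, -35, -35, -10, 19, 26, -31, 35] -> [-48, -35, -35, -31, -10, 19, 26, 35] -> [-48, -35, -35, -31, -10] -> [-48, -35] -> [-35, -48]
  [-17, -5, -37, -21, 39, -12, 2, 33] -> [-20, -8, -40, -24, 36, -15, -1, 30] -> [-40, -24, -20, -15, -8, -1, 30, 36] -> [-40, -24, -20, -15, -8] -> [-40, -24] -> [-24, -40]
  [-43, -37, -49, -8, -10, -2, -27, 36, -30, -50] -> [-46, -40, -52, -11, -13, -5, -30, 33, -33, -53] -> [-53, -52, -46, -40, -33, -30, -13, -11, -5, 33] -> [-53, -52, -46, -40, -33, -30, -13, -11] -> [-53, -52] -> [-52, -53]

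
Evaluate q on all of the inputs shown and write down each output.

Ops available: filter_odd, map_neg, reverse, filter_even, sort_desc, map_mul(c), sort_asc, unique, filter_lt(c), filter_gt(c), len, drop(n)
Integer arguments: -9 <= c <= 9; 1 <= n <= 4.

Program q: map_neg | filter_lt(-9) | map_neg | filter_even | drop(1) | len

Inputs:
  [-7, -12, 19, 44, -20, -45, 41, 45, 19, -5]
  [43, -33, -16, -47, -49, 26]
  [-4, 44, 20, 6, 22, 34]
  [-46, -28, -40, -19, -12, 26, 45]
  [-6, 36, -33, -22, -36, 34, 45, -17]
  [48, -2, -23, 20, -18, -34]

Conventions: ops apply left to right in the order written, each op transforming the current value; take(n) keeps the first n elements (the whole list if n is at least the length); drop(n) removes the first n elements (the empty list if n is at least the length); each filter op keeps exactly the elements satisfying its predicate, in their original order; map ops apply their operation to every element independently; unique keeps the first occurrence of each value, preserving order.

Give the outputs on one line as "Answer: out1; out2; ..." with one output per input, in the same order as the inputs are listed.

Execution, op by op:
  [-7, -12, 19, 44, -20, -45, 41, 45, 19, -5] -> [7, 12, -19, -44, 20, 45, -41, -45, -19, 5] -> [-19, -44, -41, -45, -19] -> [19, 44, 41, 45, 19] -> [44] -> [] -> 0
  [43, -33, -16, -47, -49, 26] -> [-43, 33, 16, 47, 49, -26] -> [-43, -26] -> [43, 26] -> [26] -> [] -> 0
  [-4, 44, 20, 6, 22, 34] -> [4, -44, -20, -6, -22, -34] -> [-44, -20, -22, -34] -> [44, 20, 22, 34] -> [44, 20, 22, 34] -> [20, 22, 34] -> 3
  [-46, -28, -40, -19, -12, 26, 45] -> [46, 28, 40, 19, 12, -26, -45] -> [-26, -45] -> [26, 45] -> [26] -> [] -> 0
  [-6, 36, -33, -22, -36, 34, 45, -17] -> [6, -36, 33, 22, 36, -34, -45, 17] -> [-36, -34, -45] -> [36, 34, 45] -> [36, 34] -> [34] -> 1
  [48, -2, -23, 20, -18, -34] -> [-48, 2, 23, -20, 18, 34] -> [-48, -20] -> [48, 20] -> [48, 20] -> [20] -> 1

0; 0; 3; 0; 1; 1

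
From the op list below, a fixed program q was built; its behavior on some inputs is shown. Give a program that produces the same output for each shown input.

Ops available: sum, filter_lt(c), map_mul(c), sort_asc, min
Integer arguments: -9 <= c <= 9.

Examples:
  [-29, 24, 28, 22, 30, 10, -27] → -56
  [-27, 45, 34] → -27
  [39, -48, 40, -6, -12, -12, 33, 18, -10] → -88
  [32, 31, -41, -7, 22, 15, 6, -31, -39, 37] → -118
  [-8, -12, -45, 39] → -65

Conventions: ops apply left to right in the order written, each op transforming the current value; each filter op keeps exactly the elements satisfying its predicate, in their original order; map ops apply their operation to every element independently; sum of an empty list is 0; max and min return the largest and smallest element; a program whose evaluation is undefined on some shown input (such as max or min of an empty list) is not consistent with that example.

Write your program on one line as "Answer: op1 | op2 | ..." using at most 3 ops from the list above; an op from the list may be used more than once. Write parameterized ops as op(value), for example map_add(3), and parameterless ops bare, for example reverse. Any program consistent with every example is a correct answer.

filter_lt(3) | sum

Check, running the answer program on each example:
  [-29, 24, 28, 22, 30, 10, -27] -> [-29, -27] -> -56
  [-27, 45, 34] -> [-27] -> -27
  [39, -48, 40, -6, -12, -12, 33, 18, -10] -> [-48, -6, -12, -12, -10] -> -88
  [32, 31, -41, -7, 22, 15, 6, -31, -39, 37] -> [-41, -7, -31, -39] -> -118
  [-8, -12, -45, 39] -> [-8, -12, -45] -> -65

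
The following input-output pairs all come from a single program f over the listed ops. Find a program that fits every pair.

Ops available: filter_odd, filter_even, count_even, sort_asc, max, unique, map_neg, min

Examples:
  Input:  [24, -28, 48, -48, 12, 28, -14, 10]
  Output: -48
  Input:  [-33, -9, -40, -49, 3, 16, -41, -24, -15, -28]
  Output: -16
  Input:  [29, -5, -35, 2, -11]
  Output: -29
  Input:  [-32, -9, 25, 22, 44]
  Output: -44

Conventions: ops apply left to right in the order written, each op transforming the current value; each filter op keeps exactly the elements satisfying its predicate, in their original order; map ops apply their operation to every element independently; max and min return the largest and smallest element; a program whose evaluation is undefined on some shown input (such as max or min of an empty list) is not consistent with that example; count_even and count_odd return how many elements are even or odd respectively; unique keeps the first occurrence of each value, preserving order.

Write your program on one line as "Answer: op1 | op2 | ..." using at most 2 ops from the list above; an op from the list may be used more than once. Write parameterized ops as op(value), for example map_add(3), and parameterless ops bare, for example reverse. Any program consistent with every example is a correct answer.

map_neg | min

Check, running the answer program on each example:
  [24, -28, 48, -48, 12, 28, -14, 10] -> [-24, 28, -48, 48, -12, -28, 14, -10] -> -48
  [-33, -9, -40, -49, 3, 16, -41, -24, -15, -28] -> [33, 9, 40, 49, -3, -16, 41, 24, 15, 28] -> -16
  [29, -5, -35, 2, -11] -> [-29, 5, 35, -2, 11] -> -29
  [-32, -9, 25, 22, 44] -> [32, 9, -25, -22, -44] -> -44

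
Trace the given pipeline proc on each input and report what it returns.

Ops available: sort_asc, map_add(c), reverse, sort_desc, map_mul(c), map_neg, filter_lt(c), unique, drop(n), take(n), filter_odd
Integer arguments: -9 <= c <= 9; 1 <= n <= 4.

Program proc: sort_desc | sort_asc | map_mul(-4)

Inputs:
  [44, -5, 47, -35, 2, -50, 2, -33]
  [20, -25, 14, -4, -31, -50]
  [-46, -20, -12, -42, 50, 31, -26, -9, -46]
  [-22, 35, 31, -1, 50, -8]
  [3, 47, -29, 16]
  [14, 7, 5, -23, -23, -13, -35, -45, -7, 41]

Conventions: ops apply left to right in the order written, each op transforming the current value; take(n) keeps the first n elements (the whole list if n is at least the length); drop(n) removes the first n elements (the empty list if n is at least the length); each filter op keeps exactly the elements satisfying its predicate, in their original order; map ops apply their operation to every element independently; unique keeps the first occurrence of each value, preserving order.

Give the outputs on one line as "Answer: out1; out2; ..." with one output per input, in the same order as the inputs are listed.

[200, 140, 132, 20, -8, -8, -176, -188]; [200, 124, 100, 16, -56, -80]; [184, 184, 168, 104, 80, 48, 36, -124, -200]; [88, 32, 4, -124, -140, -200]; [116, -12, -64, -188]; [180, 140, 92, 92, 52, 28, -20, -28, -56, -164]

Execution, op by op:
  [44, -5, 47, -35, 2, -50, 2, -33] -> [47, 44, 2, 2, -5, -33, -35, -50] -> [-50, -35, -33, -5, 2, 2, 44, 47] -> [200, 140, 132, 20, -8, -8, -176, -188]
  [20, -25, 14, -4, -31, -50] -> [20, 14, -4, -25, -31, -50] -> [-50, -31, -25, -4, 14, 20] -> [200, 124, 100, 16, -56, -80]
  [-46, -20, -12, -42, 50, 31, -26, -9, -46] -> [50, 31, -9, -12, -20, -26, -42, -46, -46] -> [-46, -46, -42, -26, -20, -12, -9, 31, 50] -> [184, 184, 168, 104, 80, 48, 36, -124, -200]
  [-22, 35, 31, -1, 50, -8] -> [50, 35, 31, -1, -8, -22] -> [-22, -8, -1, 31, 35, 50] -> [88, 32, 4, -124, -140, -200]
  [3, 47, -29, 16] -> [47, 16, 3, -29] -> [-29, 3, 16, 47] -> [116, -12, -64, -188]
  [14, 7, 5, -23, -23, -13, -35, -45, -7, 41] -> [41, 14, 7, 5, -7, -13, -23, -23, -35, -45] -> [-45, -35, -23, -23, -13, -7, 5, 7, 14, 41] -> [180, 140, 92, 92, 52, 28, -20, -28, -56, -164]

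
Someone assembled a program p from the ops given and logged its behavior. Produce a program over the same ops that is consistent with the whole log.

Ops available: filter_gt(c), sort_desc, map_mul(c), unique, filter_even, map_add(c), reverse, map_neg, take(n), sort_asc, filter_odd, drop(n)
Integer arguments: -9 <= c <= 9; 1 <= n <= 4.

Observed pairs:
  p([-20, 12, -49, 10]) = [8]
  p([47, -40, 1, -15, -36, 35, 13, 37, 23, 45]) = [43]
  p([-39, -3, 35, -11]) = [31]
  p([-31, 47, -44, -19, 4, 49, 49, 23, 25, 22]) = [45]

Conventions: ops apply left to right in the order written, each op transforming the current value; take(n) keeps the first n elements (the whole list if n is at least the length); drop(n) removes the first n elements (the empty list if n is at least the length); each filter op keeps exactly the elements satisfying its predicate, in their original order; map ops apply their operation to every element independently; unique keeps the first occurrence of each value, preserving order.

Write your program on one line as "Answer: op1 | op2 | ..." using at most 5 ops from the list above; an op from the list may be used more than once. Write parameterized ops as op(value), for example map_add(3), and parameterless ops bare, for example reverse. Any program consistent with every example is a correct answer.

reverse | sort_desc | map_add(-4) | take(1)

Check, running the answer program on each example:
  [-20, 12, -49, 10] -> [10, -49, 12, -20] -> [12, 10, -20, -49] -> [8, 6, -24, -53] -> [8]
  [47, -40, 1, -15, -36, 35, 13, 37, 23, 45] -> [45, 23, 37, 13, 35, -36, -15, 1, -40, 47] -> [47, 45, 37, 35, 23, 13, 1, -15, -36, -40] -> [43, 41, 33, 31, 19, 9, -3, -19, -40, -44] -> [43]
  [-39, -3, 35, -11] -> [-11, 35, -3, -39] -> [35, -3, -11, -39] -> [31, -7, -15, -43] -> [31]
  [-31, 47, -44, -19, 4, 49, 49, 23, 25, 22] -> [22, 25, 23, 49, 49, 4, -19, -44, 47, -31] -> [49, 49, 47, 25, 23, 22, 4, -19, -31, -44] -> [45, 45, 43, 21, 19, 18, 0, -23, -35, -48] -> [45]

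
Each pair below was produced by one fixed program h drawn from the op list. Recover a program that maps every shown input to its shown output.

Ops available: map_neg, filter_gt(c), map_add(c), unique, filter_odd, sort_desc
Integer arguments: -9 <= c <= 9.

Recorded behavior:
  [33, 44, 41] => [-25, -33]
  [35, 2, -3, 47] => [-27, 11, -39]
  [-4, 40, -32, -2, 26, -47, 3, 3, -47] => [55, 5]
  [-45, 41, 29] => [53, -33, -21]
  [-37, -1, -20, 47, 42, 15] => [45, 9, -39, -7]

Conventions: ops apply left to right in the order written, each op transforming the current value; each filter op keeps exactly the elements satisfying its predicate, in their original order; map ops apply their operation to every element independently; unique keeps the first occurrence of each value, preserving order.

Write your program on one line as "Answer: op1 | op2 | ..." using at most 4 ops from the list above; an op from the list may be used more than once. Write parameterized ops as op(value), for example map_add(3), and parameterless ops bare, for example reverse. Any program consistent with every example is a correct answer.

map_add(-8) | filter_odd | map_neg | unique

Check, running the answer program on each example:
  [33, 44, 41] -> [25, 36, 33] -> [25, 33] -> [-25, -33] -> [-25, -33]
  [35, 2, -3, 47] -> [27, -6, -11, 39] -> [27, -11, 39] -> [-27, 11, -39] -> [-27, 11, -39]
  [-4, 40, -32, -2, 26, -47, 3, 3, -47] -> [-12, 32, -40, -10, 18, -55, -5, -5, -55] -> [-55, -5, -5, -55] -> [55, 5, 5, 55] -> [55, 5]
  [-45, 41, 29] -> [-53, 33, 21] -> [-53, 33, 21] -> [53, -33, -21] -> [53, -33, -21]
  [-37, -1, -20, 47, 42, 15] -> [-45, -9, -28, 39, 34, 7] -> [-45, -9, 39, 7] -> [45, 9, -39, -7] -> [45, 9, -39, -7]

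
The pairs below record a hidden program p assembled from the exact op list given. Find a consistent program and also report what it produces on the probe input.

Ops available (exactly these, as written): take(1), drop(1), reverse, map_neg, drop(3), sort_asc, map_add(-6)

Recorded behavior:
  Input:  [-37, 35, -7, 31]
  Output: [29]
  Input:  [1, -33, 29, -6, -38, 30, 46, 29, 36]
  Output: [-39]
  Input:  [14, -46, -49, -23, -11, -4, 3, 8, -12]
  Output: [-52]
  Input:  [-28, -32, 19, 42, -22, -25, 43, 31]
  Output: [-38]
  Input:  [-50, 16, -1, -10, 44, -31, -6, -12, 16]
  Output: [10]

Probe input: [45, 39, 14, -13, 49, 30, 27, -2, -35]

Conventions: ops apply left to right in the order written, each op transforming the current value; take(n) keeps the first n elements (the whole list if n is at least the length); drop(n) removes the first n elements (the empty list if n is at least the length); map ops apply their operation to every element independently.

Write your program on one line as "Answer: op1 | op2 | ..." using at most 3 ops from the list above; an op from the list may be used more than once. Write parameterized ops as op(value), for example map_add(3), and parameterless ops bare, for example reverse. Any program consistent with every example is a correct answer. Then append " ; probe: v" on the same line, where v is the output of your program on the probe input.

map_add(-6) | drop(1) | take(1) ; probe: [33]

Check, running the answer program on each example:
  [-37, 35, -7, 31] -> [-43, 29, -13, 25] -> [29, -13, 25] -> [29]
  [1, -33, 29, -6, -38, 30, 46, 29, 36] -> [-5, -39, 23, -12, -44, 24, 40, 23, 30] -> [-39, 23, -12, -44, 24, 40, 23, 30] -> [-39]
  [14, -46, -49, -23, -11, -4, 3, 8, -12] -> [8, -52, -55, -29, -17, -10, -3, 2, -18] -> [-52, -55, -29, -17, -10, -3, 2, -18] -> [-52]
  [-28, -32, 19, 42, -22, -25, 43, 31] -> [-34, -38, 13, 36, -28, -31, 37, 25] -> [-38, 13, 36, -28, -31, 37, 25] -> [-38]
  [-50, 16, -1, -10, 44, -31, -6, -12, 16] -> [-56, 10, -7, -16, 38, -37, -12, -18, 10] -> [10, -7, -16, 38, -37, -12, -18, 10] -> [10]
  probe: [45, 39, 14, -13, 49, 30, 27, -2, -35] -> [39, 33, 8, -19, 43, 24, 21, -8, -41] -> [33, 8, -19, 43, 24, 21, -8, -41] -> [33]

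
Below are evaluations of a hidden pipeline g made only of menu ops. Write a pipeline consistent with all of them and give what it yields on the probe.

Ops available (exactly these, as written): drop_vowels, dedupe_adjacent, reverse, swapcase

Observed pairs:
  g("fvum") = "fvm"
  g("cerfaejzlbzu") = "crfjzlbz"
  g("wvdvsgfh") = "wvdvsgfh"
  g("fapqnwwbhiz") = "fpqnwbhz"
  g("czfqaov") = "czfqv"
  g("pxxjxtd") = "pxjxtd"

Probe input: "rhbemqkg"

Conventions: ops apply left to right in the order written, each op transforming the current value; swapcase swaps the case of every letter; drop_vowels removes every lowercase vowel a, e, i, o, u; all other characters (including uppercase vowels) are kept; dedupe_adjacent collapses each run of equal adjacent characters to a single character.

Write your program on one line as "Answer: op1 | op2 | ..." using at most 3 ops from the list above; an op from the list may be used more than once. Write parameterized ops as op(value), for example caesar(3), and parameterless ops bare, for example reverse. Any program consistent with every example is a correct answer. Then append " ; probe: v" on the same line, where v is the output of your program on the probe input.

dedupe_adjacent | drop_vowels ; probe: "rhbmqkg"

Check, running the answer program on each example:
  "fvum" -> "fvum" -> "fvm"
  "cerfaejzlbzu" -> "cerfaejzlbzu" -> "crfjzlbz"
  "wvdvsgfh" -> "wvdvsgfh" -> "wvdvsgfh"
  "fapqnwwbhiz" -> "fapqnwbhiz" -> "fpqnwbhz"
  "czfqaov" -> "czfqaov" -> "czfqv"
  "pxxjxtd" -> "pxjxtd" -> "pxjxtd"
  probe: "rhbemqkg" -> "rhbemqkg" -> "rhbmqkg"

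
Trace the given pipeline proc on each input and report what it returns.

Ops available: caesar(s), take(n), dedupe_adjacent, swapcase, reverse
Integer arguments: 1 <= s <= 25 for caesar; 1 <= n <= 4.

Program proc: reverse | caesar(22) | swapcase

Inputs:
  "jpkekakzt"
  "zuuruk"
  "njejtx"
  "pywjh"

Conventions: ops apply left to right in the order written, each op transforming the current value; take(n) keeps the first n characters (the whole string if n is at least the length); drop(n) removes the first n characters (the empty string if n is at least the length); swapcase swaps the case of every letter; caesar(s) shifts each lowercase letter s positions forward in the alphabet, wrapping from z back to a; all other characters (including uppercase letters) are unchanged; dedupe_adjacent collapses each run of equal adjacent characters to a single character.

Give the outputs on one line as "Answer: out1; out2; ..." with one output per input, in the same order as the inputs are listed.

Execution, op by op:
  "jpkekakzt" -> "tzkakekpj" -> "pvgwgaglf" -> "PVGWGAGLF"
  "zuuruk" -> "kuruuz" -> "gqnqqv" -> "GQNQQV"
  "njejtx" -> "xtjejn" -> "tpfafj" -> "TPFAFJ"
  "pywjh" -> "hjwyp" -> "dfsul" -> "DFSUL"

"PVGWGAGLF"; "GQNQQV"; "TPFAFJ"; "DFSUL"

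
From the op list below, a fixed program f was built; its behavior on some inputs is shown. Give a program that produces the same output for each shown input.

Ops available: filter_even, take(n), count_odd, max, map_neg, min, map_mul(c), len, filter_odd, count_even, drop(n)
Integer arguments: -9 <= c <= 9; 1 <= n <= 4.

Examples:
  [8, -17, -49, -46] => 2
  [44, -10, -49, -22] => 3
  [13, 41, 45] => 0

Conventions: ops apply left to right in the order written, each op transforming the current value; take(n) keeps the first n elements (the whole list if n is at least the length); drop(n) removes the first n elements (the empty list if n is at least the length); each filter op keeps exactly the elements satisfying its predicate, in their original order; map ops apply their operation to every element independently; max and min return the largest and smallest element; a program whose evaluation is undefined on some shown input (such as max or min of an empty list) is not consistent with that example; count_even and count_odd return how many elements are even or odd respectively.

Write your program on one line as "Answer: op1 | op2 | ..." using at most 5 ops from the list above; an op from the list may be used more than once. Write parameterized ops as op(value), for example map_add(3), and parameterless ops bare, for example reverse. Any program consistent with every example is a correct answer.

filter_even | map_neg | map_mul(8) | len

Check, running the answer program on each example:
  [8, -17, -49, -46] -> [8, -46] -> [-8, 46] -> [-64, 368] -> 2
  [44, -10, -49, -22] -> [44, -10, -22] -> [-44, 10, 22] -> [-352, 80, 176] -> 3
  [13, 41, 45] -> [] -> [] -> [] -> 0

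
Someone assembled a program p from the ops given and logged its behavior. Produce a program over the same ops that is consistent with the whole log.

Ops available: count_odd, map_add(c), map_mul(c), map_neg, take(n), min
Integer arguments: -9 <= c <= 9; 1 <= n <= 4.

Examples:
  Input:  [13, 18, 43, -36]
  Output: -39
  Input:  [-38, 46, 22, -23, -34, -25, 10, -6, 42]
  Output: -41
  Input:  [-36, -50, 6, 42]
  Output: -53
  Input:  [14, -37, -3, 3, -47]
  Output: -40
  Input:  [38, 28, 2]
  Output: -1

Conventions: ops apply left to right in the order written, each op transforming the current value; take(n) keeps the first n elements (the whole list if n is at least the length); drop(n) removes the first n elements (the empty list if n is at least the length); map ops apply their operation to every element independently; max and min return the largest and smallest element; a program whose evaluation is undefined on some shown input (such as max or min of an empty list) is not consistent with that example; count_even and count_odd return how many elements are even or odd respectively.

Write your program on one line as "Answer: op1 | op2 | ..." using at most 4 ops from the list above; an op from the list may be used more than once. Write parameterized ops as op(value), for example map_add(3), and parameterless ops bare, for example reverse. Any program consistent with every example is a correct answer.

map_add(-3) | take(4) | min

Check, running the answer program on each example:
  [13, 18, 43, -36] -> [10, 15, 40, -39] -> [10, 15, 40, -39] -> -39
  [-38, 46, 22, -23, -34, -25, 10, -6, 42] -> [-41, 43, 19, -26, -37, -28, 7, -9, 39] -> [-41, 43, 19, -26] -> -41
  [-36, -50, 6, 42] -> [-39, -53, 3, 39] -> [-39, -53, 3, 39] -> -53
  [14, -37, -3, 3, -47] -> [11, -40, -6, 0, -50] -> [11, -40, -6, 0] -> -40
  [38, 28, 2] -> [35, 25, -1] -> [35, 25, -1] -> -1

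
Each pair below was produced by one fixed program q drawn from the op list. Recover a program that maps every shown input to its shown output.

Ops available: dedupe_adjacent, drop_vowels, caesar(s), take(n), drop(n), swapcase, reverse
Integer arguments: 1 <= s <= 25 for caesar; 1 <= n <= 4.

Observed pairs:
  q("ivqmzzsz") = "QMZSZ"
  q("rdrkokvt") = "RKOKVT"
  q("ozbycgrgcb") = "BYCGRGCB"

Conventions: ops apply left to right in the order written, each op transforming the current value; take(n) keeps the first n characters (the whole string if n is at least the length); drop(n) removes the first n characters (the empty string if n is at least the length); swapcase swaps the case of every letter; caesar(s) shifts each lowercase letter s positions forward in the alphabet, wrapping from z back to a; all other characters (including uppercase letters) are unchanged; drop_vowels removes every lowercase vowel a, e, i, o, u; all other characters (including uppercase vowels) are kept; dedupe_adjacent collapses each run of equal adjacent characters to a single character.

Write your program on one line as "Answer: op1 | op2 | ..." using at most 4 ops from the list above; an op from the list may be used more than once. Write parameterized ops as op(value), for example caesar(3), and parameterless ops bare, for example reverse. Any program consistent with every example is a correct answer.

drop(2) | swapcase | dedupe_adjacent

Check, running the answer program on each example:
  "ivqmzzsz" -> "qmzzsz" -> "QMZZSZ" -> "QMZSZ"
  "rdrkokvt" -> "rkokvt" -> "RKOKVT" -> "RKOKVT"
  "ozbycgrgcb" -> "bycgrgcb" -> "BYCGRGCB" -> "BYCGRGCB"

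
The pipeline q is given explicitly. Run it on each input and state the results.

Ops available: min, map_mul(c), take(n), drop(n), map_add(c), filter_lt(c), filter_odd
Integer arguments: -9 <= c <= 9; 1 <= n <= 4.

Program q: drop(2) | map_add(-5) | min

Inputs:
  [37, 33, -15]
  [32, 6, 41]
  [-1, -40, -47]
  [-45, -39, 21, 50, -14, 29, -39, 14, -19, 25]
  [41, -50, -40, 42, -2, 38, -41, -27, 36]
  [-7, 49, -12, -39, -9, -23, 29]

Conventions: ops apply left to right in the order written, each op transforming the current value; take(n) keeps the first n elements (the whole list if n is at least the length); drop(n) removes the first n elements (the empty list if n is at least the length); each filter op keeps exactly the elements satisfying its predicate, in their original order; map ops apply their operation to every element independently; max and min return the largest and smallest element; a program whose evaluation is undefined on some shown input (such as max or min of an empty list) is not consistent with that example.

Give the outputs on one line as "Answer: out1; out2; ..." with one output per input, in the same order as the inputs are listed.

-20; 36; -52; -44; -46; -44

Execution, op by op:
  [37, 33, -15] -> [-15] -> [-20] -> -20
  [32, 6, 41] -> [41] -> [36] -> 36
  [-1, -40, -47] -> [-47] -> [-52] -> -52
  [-45, -39, 21, 50, -14, 29, -39, 14, -19, 25] -> [21, 50, -14, 29, -39, 14, -19, 25] -> [16, 45, -19, 24, -44, 9, -24, 20] -> -44
  [41, -50, -40, 42, -2, 38, -41, -27, 36] -> [-40, 42, -2, 38, -41, -27, 36] -> [-45, 37, -7, 33, -46, -32, 31] -> -46
  [-7, 49, -12, -39, -9, -23, 29] -> [-12, -39, -9, -23, 29] -> [-17, -44, -14, -28, 24] -> -44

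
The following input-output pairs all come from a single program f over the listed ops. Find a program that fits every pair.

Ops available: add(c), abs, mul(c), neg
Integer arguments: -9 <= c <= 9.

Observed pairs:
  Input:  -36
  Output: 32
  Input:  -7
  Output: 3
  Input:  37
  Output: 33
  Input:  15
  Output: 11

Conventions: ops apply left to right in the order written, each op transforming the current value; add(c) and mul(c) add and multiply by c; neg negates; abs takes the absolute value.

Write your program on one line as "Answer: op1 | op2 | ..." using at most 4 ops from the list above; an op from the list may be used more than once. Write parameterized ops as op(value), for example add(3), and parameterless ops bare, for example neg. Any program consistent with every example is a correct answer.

abs | mul(-1) | add(4) | neg

Check, running the answer program on each example:
  -36 -> 36 -> -36 -> -32 -> 32
  -7 -> 7 -> -7 -> -3 -> 3
  37 -> 37 -> -37 -> -33 -> 33
  15 -> 15 -> -15 -> -11 -> 11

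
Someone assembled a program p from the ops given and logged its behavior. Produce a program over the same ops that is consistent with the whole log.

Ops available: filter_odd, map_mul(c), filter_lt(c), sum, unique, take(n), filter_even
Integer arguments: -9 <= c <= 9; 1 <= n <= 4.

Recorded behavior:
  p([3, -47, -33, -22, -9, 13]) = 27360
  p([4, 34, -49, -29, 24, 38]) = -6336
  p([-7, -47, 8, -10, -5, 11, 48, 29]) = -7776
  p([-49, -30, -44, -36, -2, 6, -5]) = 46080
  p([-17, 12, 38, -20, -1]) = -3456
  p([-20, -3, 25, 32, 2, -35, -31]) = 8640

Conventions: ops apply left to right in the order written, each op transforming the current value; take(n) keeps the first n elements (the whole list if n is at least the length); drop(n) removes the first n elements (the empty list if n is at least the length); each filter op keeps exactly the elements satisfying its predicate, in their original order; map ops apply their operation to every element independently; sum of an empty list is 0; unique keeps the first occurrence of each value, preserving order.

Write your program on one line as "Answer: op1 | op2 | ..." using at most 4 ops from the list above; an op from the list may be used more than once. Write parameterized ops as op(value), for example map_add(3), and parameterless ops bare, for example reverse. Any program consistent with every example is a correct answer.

map_mul(4) | map_mul(9) | map_mul(-8) | sum

Check, running the answer program on each example:
  [3, -47, -33, -22, -9, 13] -> [12, -188, -132, -88, -36, 52] -> [108, -1692, -1188, -792, -324, 468] -> [-864, 13536, 9504, 6336, 2592, -3744] -> 27360
  [4, 34, -49, -29, 24, 38] -> [16, 136, -196, -116, 96, 152] -> [144, 1224, -1764, -1044, 864, 1368] -> [-1152, -9792, 14112, 8352, -6912, -10944] -> -6336
  [-7, -47, 8, -10, -5, 11, 48, 29] -> [-28, -188, 32, -40, -20, 44, 192, 116] -> [-252, -1692, 288, -360, -180, 396, 1728, 1044] -> [2016, 13536, -2304, 2880, 1440, -3168, -13824, -8352] -> -7776
  [-49, -30, -44, -36, -2, 6, -5] -> [-196, -120, -176, -144, -8, 24, -20] -> [-1764, -1080, -1584, -1296, -72, 216, -180] -> [14112, 8640, 12672, 10368, 576, -1728, 1440] -> 46080
  [-17, 12, 38, -20, -1] -> [-68, 48, 152, -80, -4] -> [-612, 432, 1368, -720, -36] -> [4896, -3456, -10944, 5760, 288] -> -3456
  [-20, -3, 25, 32, 2, -35, -31] -> [-80, -12, 100, 128, 8, -140, -124] -> [-720, -108, 900, 1152, 72, -1260, -1116] -> [5760, 864, -7200, -9216, -576, 10080, 8928] -> 8640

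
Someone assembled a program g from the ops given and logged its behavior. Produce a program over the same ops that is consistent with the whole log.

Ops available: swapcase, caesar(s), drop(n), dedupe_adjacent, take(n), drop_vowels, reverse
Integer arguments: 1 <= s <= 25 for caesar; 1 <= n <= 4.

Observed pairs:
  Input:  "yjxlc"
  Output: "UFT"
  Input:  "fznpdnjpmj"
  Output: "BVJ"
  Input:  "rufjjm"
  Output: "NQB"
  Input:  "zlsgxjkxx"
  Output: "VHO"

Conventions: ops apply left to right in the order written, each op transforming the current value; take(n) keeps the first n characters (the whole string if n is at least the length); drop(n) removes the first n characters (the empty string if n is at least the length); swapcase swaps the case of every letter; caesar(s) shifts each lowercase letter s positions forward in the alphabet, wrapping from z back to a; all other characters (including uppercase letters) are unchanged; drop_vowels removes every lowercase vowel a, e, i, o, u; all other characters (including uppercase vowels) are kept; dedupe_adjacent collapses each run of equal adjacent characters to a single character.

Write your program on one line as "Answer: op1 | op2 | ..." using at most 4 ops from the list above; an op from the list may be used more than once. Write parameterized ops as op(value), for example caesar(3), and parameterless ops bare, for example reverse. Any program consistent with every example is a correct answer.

caesar(14) | caesar(8) | swapcase | take(3)

Check, running the answer program on each example:
  "yjxlc" -> "mxlzq" -> "ufthy" -> "UFTHY" -> "UFT"
  "fznpdnjpmj" -> "tnbdrbxdax" -> "bvjlzjflif" -> "BVJLZJFLIF" -> "BVJ"
  "rufjjm" -> "fitxxa" -> "nqbffi" -> "NQBFFI" -> "NQB"
  "zlsgxjkxx" -> "nzgulxyll" -> "vhoctfgtt" -> "VHOCTFGTT" -> "VHO"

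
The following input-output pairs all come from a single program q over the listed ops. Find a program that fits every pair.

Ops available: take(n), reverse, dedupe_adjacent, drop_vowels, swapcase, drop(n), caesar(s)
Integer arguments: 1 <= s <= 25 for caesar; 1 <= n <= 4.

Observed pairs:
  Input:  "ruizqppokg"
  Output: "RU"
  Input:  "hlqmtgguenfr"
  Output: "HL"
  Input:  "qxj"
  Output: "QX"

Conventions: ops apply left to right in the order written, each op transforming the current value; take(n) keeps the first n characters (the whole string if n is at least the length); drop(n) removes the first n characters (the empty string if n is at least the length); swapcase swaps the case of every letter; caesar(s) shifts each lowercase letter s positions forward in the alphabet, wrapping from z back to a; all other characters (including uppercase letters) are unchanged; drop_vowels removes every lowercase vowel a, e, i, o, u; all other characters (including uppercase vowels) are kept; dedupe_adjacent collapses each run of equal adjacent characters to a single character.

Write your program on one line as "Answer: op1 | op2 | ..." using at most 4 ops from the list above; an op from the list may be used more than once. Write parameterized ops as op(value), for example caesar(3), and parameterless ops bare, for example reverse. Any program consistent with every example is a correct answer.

reverse | swapcase | reverse | take(2)

Check, running the answer program on each example:
  "ruizqppokg" -> "gkoppqziur" -> "GKOPPQZIUR" -> "RUIZQPPOKG" -> "RU"
  "hlqmtgguenfr" -> "rfneuggtmqlh" -> "RFNEUGGTMQLH" -> "HLQMTGGUENFR" -> "HL"
  "qxj" -> "jxq" -> "JXQ" -> "QXJ" -> "QX"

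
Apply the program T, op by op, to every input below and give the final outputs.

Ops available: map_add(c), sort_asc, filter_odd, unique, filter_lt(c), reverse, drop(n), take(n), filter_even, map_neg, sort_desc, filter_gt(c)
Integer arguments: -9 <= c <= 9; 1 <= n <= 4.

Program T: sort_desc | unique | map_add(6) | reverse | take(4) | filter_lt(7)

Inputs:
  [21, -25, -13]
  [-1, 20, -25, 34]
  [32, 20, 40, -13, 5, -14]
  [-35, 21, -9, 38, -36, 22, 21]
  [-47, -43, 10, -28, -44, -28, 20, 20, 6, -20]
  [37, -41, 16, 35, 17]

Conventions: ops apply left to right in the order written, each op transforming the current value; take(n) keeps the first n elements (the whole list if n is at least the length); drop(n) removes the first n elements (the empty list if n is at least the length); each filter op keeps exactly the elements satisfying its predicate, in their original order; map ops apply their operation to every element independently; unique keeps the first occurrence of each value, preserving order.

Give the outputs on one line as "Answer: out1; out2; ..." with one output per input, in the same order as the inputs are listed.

[-19, -7]; [-19, 5]; [-8, -7]; [-30, -29, -3]; [-41, -38, -37, -22]; [-35]

Execution, op by op:
  [21, -25, -13] -> [21, -13, -25] -> [21, -13, -25] -> [27, -7, -19] -> [-19, -7, 27] -> [-19, -7, 27] -> [-19, -7]
  [-1, 20, -25, 34] -> [34, 20, -1, -25] -> [34, 20, -1, -25] -> [40, 26, 5, -19] -> [-19, 5, 26, 40] -> [-19, 5, 26, 40] -> [-19, 5]
  [32, 20, 40, -13, 5, -14] -> [40, 32, 20, 5, -13, -14] -> [40, 32, 20, 5, -13, -14] -> [46, 38, 26, 11, -7, -8] -> [-8, -7, 11, 26, 38, 46] -> [-8, -7, 11, 26] -> [-8, -7]
  [-35, 21, -9, 38, -36, 22, 21] -> [38, 22, 21, 21, -9, -35, -36] -> [38, 22, 21, -9, -35, -36] -> [44, 28, 27, -3, -29, -30] -> [-30, -29, -3, 27, 28, 44] -> [-30, -29, -3, 27] -> [-30, -29, -3]
  [-47, -43, 10, -28, -44, -28, 20, 20, 6, -20] -> [20, 20, 10, 6, -20, -28, -28, -43, -44, -47] -> [20, 10, 6, -20, -28, -43, -44, -47] -> [26, 16, 12, -14, -22, -37, -38, -41] -> [-41, -38, -37, -22, -14, 12, 16, 26] -> [-41, -38, -37, -22] -> [-41, -38, -37, -22]
  [37, -41, 16, 35, 17] -> [37, 35, 17, 16, -41] -> [37, 35, 17, 16, -41] -> [43, 41, 23, 22, -35] -> [-35, 22, 23, 41, 43] -> [-35, 22, 23, 41] -> [-35]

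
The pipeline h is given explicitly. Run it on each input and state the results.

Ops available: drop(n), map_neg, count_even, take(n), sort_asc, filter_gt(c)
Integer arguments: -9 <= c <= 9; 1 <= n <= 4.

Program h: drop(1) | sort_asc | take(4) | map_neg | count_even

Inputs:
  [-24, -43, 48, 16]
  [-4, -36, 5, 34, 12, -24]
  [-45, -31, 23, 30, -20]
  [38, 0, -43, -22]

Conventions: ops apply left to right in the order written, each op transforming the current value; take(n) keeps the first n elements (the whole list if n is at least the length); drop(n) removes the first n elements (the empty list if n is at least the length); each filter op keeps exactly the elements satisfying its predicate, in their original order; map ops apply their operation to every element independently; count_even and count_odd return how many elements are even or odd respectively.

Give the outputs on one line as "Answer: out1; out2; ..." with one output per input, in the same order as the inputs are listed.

Execution, op by op:
  [-24, -43, 48, 16] -> [-43, 48, 16] -> [-43, 16, 48] -> [-43, 16, 48] -> [43, -16, -48] -> 2
  [-4, -36, 5, 34, 12, -24] -> [-36, 5, 34, 12, -24] -> [-36, -24, 5, 12, 34] -> [-36, -24, 5, 12] -> [36, 24, -5, -12] -> 3
  [-45, -31, 23, 30, -20] -> [-31, 23, 30, -20] -> [-31, -20, 23, 30] -> [-31, -20, 23, 30] -> [31, 20, -23, -30] -> 2
  [38, 0, -43, -22] -> [0, -43, -22] -> [-43, -22, 0] -> [-43, -22, 0] -> [43, 22, 0] -> 2

2; 3; 2; 2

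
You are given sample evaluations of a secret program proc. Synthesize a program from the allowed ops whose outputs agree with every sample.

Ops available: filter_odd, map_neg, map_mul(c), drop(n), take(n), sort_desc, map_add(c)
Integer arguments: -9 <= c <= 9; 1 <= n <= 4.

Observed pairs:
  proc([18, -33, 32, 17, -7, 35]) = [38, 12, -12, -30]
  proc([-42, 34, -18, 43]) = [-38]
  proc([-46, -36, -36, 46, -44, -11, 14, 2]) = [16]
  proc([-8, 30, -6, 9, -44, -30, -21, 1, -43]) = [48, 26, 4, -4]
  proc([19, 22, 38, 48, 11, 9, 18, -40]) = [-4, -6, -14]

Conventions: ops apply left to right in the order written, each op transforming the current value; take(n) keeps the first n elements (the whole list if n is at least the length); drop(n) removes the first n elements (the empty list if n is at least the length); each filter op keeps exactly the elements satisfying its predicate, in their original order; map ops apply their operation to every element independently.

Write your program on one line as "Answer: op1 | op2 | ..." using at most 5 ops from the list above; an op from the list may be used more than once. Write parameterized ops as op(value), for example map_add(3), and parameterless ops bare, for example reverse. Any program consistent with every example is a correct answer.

filter_odd | map_neg | sort_desc | map_add(5)

Check, running the answer program on each example:
  [18, -33, 32, 17, -7, 35] -> [-33, 17, -7, 35] -> [33, -17, 7, -35] -> [33, 7, -17, -35] -> [38, 12, -12, -30]
  [-42, 34, -18, 43] -> [43] -> [-43] -> [-43] -> [-38]
  [-46, -36, -36, 46, -44, -11, 14, 2] -> [-11] -> [11] -> [11] -> [16]
  [-8, 30, -6, 9, -44, -30, -21, 1, -43] -> [9, -21, 1, -43] -> [-9, 21, -1, 43] -> [43, 21, -1, -9] -> [48, 26, 4, -4]
  [19, 22, 38, 48, 11, 9, 18, -40] -> [19, 11, 9] -> [-19, -11, -9] -> [-9, -11, -19] -> [-4, -6, -14]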